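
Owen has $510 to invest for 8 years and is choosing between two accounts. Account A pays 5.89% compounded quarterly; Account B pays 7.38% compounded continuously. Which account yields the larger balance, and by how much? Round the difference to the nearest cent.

Account A growth factor: (1 + 0.014725)^32 ≈ 1.59642136; balance ≈ 814.1749.
Account B growth factor: e^(0.0738·8) = e^0.5904 ≈ 1.80471016; balance ≈ 920.4022.
Account B is larger by 106.2273.

Account B, by $106.23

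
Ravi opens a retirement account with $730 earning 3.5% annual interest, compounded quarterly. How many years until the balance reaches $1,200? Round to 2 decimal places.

14.26 years

We need (1 + 0.00875)^(4t) = 1.6438, so 4t = ln 1.6438 / ln 1.00875 ≈ 57.0518.
t ≈ 57.0518/4 = 14.2630 years.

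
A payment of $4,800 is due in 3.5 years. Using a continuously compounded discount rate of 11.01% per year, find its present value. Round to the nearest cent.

P = A·e^(−rt) = 4,800·e^(−0.38535).
e^(−0.38535) ≈ 0.6802125202, so P ≈ 3,265.0201.

$3,265.02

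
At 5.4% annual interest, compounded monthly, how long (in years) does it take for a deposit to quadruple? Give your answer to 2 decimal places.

(1 + 0.0045)^(12t) = 4.
12t = ln 4 / ln(1 + 0.0045) ≈ 1.3863/0.00448991 ≈ 308.7580.
t ≈ 25.7298.

25.73 years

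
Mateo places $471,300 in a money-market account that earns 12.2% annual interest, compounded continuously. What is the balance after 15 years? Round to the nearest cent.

$2,938,030.78

A = P·e^(rt) = 471,300·e^(0.122·15) = 471,300·e^1.83.
e^1.83 ≈ 6.233886658525, so A ≈ 2,938,030.7822.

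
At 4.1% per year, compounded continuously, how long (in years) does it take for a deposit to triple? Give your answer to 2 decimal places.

26.80 years

e^(0.041t) = 3, so 0.041t = ln 3 ≈ 1.0986.
t ≈ 1.0986/0.041 ≈ 26.7954.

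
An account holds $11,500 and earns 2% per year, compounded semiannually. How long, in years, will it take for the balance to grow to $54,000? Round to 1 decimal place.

(1 + 0.01)^(2t) = 54,000/11,500 = 4.6957.
2t·ln(1 + 0.01) = ln(4.6957); 2t = 1.5466/0.00995033 ≈ 155.4357.
t ≈ 77.7179 years.

77.7 years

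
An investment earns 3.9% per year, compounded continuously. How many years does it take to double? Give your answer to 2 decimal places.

e^(0.039t) = 2, so 0.039t = ln 2 ≈ 0.69315.
t ≈ 0.69315/0.039 ≈ 17.7730.

17.77 years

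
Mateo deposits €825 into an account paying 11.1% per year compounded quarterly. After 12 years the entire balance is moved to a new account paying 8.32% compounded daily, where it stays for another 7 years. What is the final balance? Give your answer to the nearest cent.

€5,494.87

Phase 1: 825·(1 + 0.02775)^48 ≈ 3,069.3983.
Phase 2: 3,069.3983·(1 + 0.0832/365)^2555 ≈ 5,494.8714.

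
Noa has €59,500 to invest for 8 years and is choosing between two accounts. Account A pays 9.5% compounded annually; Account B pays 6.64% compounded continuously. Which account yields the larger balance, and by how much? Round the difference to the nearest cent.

Account A, by €21,770.86

Account A growth factor: (1 + 0.095)^8 ≈ 2.06686900895; balance ≈ 122,978.7060.
Account B growth factor: e^(0.0664·8) = e^0.5312 ≈ 1.70097225111; balance ≈ 101,207.8489.
Account A is larger by 21,770.8571.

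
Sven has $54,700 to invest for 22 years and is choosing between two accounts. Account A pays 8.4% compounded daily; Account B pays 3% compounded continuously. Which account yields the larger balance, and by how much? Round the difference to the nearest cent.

A: (1 + 0.084/365)^8030 ≈ 6.34576325345, so 54,700 × 6.34576325345 ≈ 347,113.2500.
B: e^(0.03·22) = e^0.66 ≈ 1.9347923344, so 54,700 × 1.9347923344 ≈ 105,833.1407.
Difference ≈ 241,280.1093 in favor of A.

Account A, by $241,280.11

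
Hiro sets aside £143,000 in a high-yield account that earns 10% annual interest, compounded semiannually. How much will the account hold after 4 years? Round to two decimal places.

£211,276.13

Growth factor = (1 + 0.05)^8 ≈ 1.47745544379.
A ≈ 143,000 × 1.47745544379 ≈ 211,276.1285.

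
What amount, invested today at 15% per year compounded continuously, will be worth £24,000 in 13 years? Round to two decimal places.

P = A·e^(−rt) = 24,000·e^(−1.95).
e^(−1.95) ≈ 0.14227407159, so P ≈ 3,414.5777.

£3,414.58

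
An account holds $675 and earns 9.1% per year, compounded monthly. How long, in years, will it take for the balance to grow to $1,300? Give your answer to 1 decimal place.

(1 + 0.00758333)^(12t) = 1,300/675 = 1.9259.
12t·ln(1 + 0.00758333) = ln(1.9259); 12t = 0.65541/0.00755472 ≈ 86.7546.
t ≈ 7.2295 years.

7.2 years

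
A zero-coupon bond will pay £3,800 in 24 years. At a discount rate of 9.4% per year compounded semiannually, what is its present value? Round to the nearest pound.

Periodic rate = 9.4%/2 = 0.047; 48 periods.
P = 3,800/(1 + 0.047)^48 ≈ 3,800/9.066522018 ≈ 419.1243.

£419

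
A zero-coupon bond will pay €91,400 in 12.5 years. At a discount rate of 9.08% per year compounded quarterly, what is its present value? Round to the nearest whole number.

Periodic rate = 9.08%/4 = 0.0227; 50 periods.
P = 91,400/(1 + 0.0227)^50 ≈ 91,400/3.0719404843 ≈ 29,753.1806.

€29,753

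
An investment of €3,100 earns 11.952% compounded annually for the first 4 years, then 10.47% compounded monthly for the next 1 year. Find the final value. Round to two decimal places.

€5,404.59

Phase 1: 3,100·(1 + 0.11952)^4 ≈ 4,869.5533.
Phase 2: 4,869.5533·(1 + 0.008725)^12 ≈ 5,404.5873.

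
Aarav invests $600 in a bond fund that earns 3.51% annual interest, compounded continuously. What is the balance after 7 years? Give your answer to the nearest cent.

A = P·e^(rt) = 600·e^(0.0351·7) = 600·e^0.2457.
e^0.2457 ≈ 1.27851596, so A ≈ 767.1096.

$767.11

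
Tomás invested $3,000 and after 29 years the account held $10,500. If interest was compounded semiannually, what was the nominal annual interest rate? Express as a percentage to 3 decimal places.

4.367%

The 58-period growth factor is 10,500/3,000 = 3.5.
r/2 = 3.5^(1/58) − 1 ≈ 0.0218343, so r ≈ 2·0.0218343 = 4.36686%.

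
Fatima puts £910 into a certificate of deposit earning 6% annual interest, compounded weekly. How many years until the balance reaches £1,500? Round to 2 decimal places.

8.33 years

We need (1 + 0.00115385)^(52t) = 1.6484, so 52t = ln 1.6484 / ln 1.001154 ≈ 433.3889.
t ≈ 433.3889/52 = 8.3344 years.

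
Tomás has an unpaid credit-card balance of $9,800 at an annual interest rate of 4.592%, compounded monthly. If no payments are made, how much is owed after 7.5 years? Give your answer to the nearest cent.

$13,820.11

Periodic rate = 4.592%/12 = 0.00382667; periods = 12·7.5 = 90.
A = 9,800·(1 + 0.04592/12)^90 ≈ 9,800·1.4102157745 ≈ 13,820.1146.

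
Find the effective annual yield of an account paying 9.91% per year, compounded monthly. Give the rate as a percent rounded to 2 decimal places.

10.37%

EAR = (1 + 9.91%/12)^12 − 1 = (1 + 0.00825833)^12 − 1.
(1 + 0.00825833)^12 ≈ 1.103727, so EAR ≈ 10.37274%.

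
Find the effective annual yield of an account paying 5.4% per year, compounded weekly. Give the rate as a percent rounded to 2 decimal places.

5.55%

EAR = (1 + 5.4%/52)^52 − 1 = (1 + 0.00103846)^52 − 1.
(1 + 0.00103846)^52 ≈ 1.055455, so EAR ≈ 5.54550%.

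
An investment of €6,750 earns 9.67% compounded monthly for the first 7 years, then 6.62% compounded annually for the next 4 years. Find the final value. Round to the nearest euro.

€17,118

Phase 1: 6,750·(1 + 0.0967/12)^84 ≈ 13,246.4518.
Phase 2: 13,246.4518·(1 + 0.0662)^4 ≈ 17,118.0494.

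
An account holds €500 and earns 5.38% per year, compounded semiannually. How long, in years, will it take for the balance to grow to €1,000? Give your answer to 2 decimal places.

(1 + 0.0269)^(2t) = 1,000/500 = 2.
2t·ln(1 + 0.0269) = ln(2); 2t = 0.69315/0.0265446 ≈ 26.1126.
t ≈ 13.0563 years.

13.06 years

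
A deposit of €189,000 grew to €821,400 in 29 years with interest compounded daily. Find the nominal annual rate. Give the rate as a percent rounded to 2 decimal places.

The 10585-period growth factor is 821,400/189,000 = 4.34603.
r/365 = 4.34603^(1/10585) − 1 ≈ 0.000138816, so r ≈ 365·0.000138816 = 5.06678%.

5.07%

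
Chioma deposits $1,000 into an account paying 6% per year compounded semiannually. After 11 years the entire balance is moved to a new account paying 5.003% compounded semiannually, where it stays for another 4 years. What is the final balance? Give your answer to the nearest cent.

Phase 1: 1,000·(1 + 0.03)^22 ≈ 1,916.1034.
Phase 2: 1,916.1034·(1 + 0.025015)^8 ≈ 2,334.8593.

$2,334.86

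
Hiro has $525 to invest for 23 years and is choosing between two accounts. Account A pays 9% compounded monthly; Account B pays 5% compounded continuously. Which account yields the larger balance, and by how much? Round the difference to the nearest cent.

Account A, by $2,470.47

Account A growth factor: (1 + 0.0075)^276 ≈ 7.863848326; balance ≈ 4,128.5204.
Account B growth factor: e^(0.05·23) = e^1.15 ≈ 3.15819291; balance ≈ 1,658.0513.
Account A is larger by 2,470.4691.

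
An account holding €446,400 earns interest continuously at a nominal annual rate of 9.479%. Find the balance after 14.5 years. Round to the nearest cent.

A = P·e^(rt) = 446,400·e^(0.09479·14.5) = 446,400·e^1.374455.
e^1.374455 ≈ 3.952921793378, so A ≈ 1,764,584.2886.

€1,764,584.29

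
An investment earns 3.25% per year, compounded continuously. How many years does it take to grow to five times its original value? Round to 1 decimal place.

e^(0.0325t) = 5, so 0.0325t = ln 5 ≈ 1.6094.
t ≈ 1.6094/0.0325 ≈ 49.5212.

49.5 years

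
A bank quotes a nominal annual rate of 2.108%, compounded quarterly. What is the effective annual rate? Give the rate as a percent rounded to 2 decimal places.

One year is 4 periods at 0.00527 each: (1 + 0.00527)^4 ≈ 1.021247.
EAR = 1.021247 − 1 ≈ 2.12472%.

2.12%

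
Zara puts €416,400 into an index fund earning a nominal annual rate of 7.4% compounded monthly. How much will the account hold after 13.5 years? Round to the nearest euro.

Growth factor = (1 + 0.074/12)^162 ≈ 2.707247280416.
A ≈ 416,400 × 2.707247280416 ≈ 1,127,297.7676.

€1,127,298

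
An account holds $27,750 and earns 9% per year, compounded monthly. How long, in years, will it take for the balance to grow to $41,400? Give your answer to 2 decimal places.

We need (1 + 0.0075)^(12t) = 1.4919, so 12t = ln 1.4919 / ln 1.0075 ≈ 53.5391.
t ≈ 53.5391/12 = 4.4616 years.

4.46 years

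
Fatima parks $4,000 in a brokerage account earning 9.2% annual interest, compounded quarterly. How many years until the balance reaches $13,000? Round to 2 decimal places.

(1 + 0.023)^(4t) = 13,000/4,000 = 3.25.
4t·ln(1 + 0.023) = ln(3.25); 4t = 1.1787/0.0227395 ≈ 51.8330.
t ≈ 12.9582 years.

12.96 years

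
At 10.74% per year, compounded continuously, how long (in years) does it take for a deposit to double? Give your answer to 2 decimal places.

e^(0.1074t) = 2, so 0.1074t = ln 2 ≈ 0.69315.
t ≈ 0.69315/0.1074 ≈ 6.4539.

6.45 years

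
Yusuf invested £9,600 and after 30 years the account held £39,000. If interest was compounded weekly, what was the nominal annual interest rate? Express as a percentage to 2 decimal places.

(1 + r/52)^1560 = 39,000/9,600 = 4.0625.
1 + r/52 = 4.0625^(1/1560) ≈ 1.000899, so r/52 ≈ 0.000898993.
r ≈ 52·0.000898993 = 4.67476%.

4.67%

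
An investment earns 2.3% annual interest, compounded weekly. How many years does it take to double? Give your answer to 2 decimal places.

(1 + 0.000442308)^(52t) = 2.
52t = ln 2 / ln(1 + 0.000442308) ≈ 0.69315/0.00044221 ≈ 1567.4619.
t ≈ 30.1435.

30.14 years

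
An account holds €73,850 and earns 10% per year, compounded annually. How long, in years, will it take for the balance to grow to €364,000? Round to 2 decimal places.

16.74 years

(1 + 0.1)^t = 364,000/73,850 = 4.9289.
t·ln(1 + 0.1) = ln(4.9289); t = 1.5951/0.0953102 ≈ 16.7361.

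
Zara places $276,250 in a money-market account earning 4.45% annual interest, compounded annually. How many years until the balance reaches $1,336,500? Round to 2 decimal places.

36.21 years

We need (1 + 0.0445)^t = 4.838, so t = ln 4.838 / ln 1.0445 ≈ 36.2096.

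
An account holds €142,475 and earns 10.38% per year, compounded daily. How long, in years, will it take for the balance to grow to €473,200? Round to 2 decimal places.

11.57 years

We need (1 + 0.000284384)^(365t) = 3.3213, so 365t = ln 3.3213 / ln 1.000284 ≈ 4221.4896.
t ≈ 4221.4896/365 = 11.5657 years.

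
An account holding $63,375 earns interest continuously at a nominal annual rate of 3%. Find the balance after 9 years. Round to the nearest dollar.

$83,019

A = P·e^(rt) = 63,375·e^(0.03·9) = 63,375·e^0.27.
e^0.27 ≈ 1.3099644507, so A ≈ 83,018.9971.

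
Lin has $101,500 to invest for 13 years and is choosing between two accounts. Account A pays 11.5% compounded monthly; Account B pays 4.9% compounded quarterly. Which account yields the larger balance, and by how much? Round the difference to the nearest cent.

Account A, by $258,237.38

A: (1 + 0.115/12)^156 ≈ 4.42770724852, so 101,500 × 4.42770724852 ≈ 449,412.2857.
B: (1 + 0.01225)^52 ≈ 1.88349661011, so 101,500 × 1.88349661011 ≈ 191,174.9059.
Difference ≈ 258,237.3798 in favor of A.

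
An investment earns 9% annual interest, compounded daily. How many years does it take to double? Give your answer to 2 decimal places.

7.70 years

(1 + 0.000246575)^(365t) = 2.
365t = ln 2 / ln(1 + 0.000246575) ≈ 0.69315/0.000246545 ≈ 2811.4435.
t ≈ 7.7026.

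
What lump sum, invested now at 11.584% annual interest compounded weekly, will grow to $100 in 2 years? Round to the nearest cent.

Growth factor = (1 + 0.11584/52)^104 ≈ 1.2603914.
P = 100/1.2603914 ≈ 79.3404.

$79.34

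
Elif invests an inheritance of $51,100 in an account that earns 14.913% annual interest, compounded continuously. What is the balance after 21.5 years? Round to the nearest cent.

A = P·e^(rt) = 51,100·e^(0.14913·21.5) = 51,100·e^3.206295.
e^3.206295 ≈ 24.68744957185, so A ≈ 1,261,528.6731.

$1,261,528.67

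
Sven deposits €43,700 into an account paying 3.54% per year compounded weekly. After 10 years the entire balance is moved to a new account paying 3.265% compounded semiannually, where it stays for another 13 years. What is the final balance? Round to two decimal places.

€94,845.60

After 10 years at 3.54%: 43,700 × 1.4245835972 ≈ 62,254.3032.
Then 13 years at 3.265%: 62,254.3032 × 1.5235188273 ≈ 94,845.6030.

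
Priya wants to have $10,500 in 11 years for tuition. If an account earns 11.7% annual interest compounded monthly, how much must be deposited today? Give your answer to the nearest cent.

Periodic rate = 11.7%/12 = 0.00975; 132 periods.
P = 10,500/(1 + 0.00975)^132 ≈ 10,500/3.5993971061 ≈ 2,917.1552.

$2,917.16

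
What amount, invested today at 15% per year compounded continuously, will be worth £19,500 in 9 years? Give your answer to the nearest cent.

P = A·e^(−rt) = 19,500·e^(−1.35).
e^(−1.35) ≈ 0.25924026065, so P ≈ 5,055.1851.

£5,055.19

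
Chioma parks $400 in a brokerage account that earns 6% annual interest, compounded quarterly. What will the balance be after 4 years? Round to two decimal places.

Periodic rate = 6%/4 = 0.015; periods = 4·4 = 16.
A = 400·(1 + 0.015)^16 ≈ 400·1.26898555 ≈ 507.5942.

$507.59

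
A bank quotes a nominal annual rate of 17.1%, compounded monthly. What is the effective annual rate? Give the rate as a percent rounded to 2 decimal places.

18.51%

One year is 12 periods at 0.01425 each: (1 + 0.01425)^12 ≈ 1.18506.
EAR = 1.18506 − 1 ≈ 18.50596%.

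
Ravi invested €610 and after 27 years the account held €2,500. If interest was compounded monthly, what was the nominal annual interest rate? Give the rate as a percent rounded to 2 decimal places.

The 324-period growth factor is 2,500/610 = 4.09836.
r/12 = 4.09836^(1/324) − 1 ≈ 0.00436315, so r ≈ 12·0.00436315 = 5.23579%.

5.24%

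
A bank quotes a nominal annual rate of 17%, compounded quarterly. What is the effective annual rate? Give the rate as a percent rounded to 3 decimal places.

18.115%

EAR = (1 + 17%/4)^4 − 1 = (1 + 0.0425)^4 − 1.
(1 + 0.0425)^4 ≈ 1.181148, so EAR ≈ 18.11478%.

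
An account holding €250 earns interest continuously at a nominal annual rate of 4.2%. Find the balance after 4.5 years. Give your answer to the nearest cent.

€302.01

A = P·e^(rt) = 250·e^(0.042·4.5) = 250·e^0.189.
e^0.189 ≈ 1.20804095, so A ≈ 302.0102.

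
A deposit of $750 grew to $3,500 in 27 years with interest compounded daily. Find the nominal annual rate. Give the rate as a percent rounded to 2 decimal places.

(1 + r/365)^9855 = 3,500/750 = 4.66667.
1 + r/365 = 4.66667^(1/9855) ≈ 1.000156, so r/365 ≈ 0.000156323.
r ≈ 365·0.000156323 = 5.70580%.

5.71%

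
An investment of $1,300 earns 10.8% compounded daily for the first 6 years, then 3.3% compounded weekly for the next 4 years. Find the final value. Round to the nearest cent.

Phase 1: 1,300·(1 + 0.108/365)^2190 ≈ 2,484.9895.
Phase 2: 2,484.9895·(1 + 0.033/52)^208 ≈ 2,835.5234.

$2,835.52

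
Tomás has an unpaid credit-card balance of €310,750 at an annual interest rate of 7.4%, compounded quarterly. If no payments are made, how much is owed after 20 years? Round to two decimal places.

€1,346,771.15

Periodic rate = 7.4%/4 = 0.0185; periods = 4·20 = 80.
A = 310,750·(1 + 0.0185)^80 ≈ 310,750·4.333937728078 ≈ 1,346,771.1490.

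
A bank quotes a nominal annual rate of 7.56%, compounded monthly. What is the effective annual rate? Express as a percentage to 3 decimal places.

EAR = (1 + 7.56%/12)^12 − 1 = (1 + 0.0063)^12 − 1.
(1 + 0.0063)^12 ≈ 1.078275, so EAR ≈ 7.82753%.

7.828%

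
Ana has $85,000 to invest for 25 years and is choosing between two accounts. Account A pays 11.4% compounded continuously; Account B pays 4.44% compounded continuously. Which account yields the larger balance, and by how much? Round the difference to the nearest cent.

Account A growth factor: e^(0.114·25) = e^2.85 ≈ 17.28778184057; balance ≈ 1,469,461.4564.
Account B growth factor: e^(0.0444·25) = e^1.11 ≈ 3.03435839444; balance ≈ 257,920.4635.
Account A is larger by 1,211,540.9929.

Account A, by $1,211,540.99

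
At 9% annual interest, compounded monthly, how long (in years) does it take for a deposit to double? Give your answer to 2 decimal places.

7.73 years

(1 + 0.0075)^(12t) = 2.
12t = ln 2 / ln(1 + 0.0075) ≈ 0.69315/0.00747201 ≈ 92.7658.
t ≈ 7.7305.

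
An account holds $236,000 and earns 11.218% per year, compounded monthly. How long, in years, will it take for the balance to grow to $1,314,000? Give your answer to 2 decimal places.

15.38 years

We need (1 + 0.00934833)^(12t) = 5.5678, so 12t = ln 5.5678 / ln 1.009348 ≈ 184.5262.
t ≈ 184.5262/12 = 15.3772 years.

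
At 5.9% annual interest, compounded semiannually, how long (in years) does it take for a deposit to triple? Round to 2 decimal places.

(1 + 0.0295)^(2t) = 3.
2t = ln 3 / ln(1 + 0.0295) ≈ 1.0986/0.0290732 ≈ 37.7877.
t ≈ 18.8939.

18.89 years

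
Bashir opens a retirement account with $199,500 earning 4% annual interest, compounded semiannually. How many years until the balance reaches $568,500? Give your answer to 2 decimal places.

We need (1 + 0.02)^(2t) = 2.8496, so 2t = ln 2.8496 / ln 1.02 ≈ 52.8812.
t ≈ 52.8812/2 = 26.4406 years.

26.44 years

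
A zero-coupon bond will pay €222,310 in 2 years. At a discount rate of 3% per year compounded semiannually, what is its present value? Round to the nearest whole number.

Growth factor = (1 + 0.015)^4 ≈ 1.06136355062.
P = 222,310/1.06136355062 ≈ 209,456.9762.

€209,457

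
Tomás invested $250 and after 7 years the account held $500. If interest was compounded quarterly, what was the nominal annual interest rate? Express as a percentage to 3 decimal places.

10.026%

The 28-period growth factor is 500/250 = 2.
r/4 = 2^(1/28) − 1 ≈ 0.0250642, so r ≈ 4·0.0250642 = 10.02568%.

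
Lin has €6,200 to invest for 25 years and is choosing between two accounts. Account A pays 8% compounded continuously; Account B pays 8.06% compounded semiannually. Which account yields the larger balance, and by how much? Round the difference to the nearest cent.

Account A, by €1,110.70

Account A growth factor: e^(0.08·25) = e^2 ≈ 7.3890560989; balance ≈ 45,812.1478.
Account B growth factor: (1 + 0.0403)^50 ≈ 7.2099113423; balance ≈ 44,701.4503.
Account A is larger by 1,110.6975.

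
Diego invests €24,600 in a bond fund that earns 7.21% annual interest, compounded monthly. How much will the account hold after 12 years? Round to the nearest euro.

Growth factor = (1 + 0.0721/12)^144 ≈ 2.3693393466.
A ≈ 24,600 × 2.3693393466 ≈ 58,285.7479.

€58,286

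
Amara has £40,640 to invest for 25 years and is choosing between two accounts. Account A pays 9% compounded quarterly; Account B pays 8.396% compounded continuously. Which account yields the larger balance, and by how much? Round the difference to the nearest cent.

Account A growth factor: (1 + 0.0225)^100 ≈ 9.25404629785; balance ≈ 376,084.4415.
Account B growth factor: e^(0.08396·25) = e^2.099 ≈ 8.15800782438; balance ≈ 331,541.4380.
Account A is larger by 44,543.0036.

Account A, by £44,543.00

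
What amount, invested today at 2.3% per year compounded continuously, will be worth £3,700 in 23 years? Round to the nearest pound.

P = A·e^(−rt) = 3,700·e^(−0.529).
e^(−0.529) ≈ 0.589193869, so P ≈ 2,180.0173.

£2,180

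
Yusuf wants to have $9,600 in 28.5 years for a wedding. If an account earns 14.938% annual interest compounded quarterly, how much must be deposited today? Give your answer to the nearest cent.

Periodic rate = 14.938%/4 = 0.037345; 114 periods.
P = 9,600/(1 + 0.037345)^114 ≈ 9,600/65.3501894 ≈ 146.9009.

$146.90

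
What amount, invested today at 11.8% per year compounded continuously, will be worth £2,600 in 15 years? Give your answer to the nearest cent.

P = A·e^(−rt) = 2,600·e^(−1.77).
e^(−1.77) ≈ 0.1703329888, so P ≈ 442.8658.

£442.87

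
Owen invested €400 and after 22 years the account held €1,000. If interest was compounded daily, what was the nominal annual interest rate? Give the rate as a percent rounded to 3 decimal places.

4.165%

The 8030-period growth factor is 1,000/400 = 2.5.
r/365 = 2.5^(1/8030) − 1 ≈ 0.000114115, so r ≈ 365·0.000114115 = 4.16520%.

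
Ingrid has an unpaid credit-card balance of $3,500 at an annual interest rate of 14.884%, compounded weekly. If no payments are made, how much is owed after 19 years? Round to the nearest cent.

$58,949.63

Periodic rate = 14.884%/52 = 0.00286231; periods = 52·19 = 988.
A = 3,500·(1 + 0.14884/52)^988 ≈ 3,500·16.842752753 ≈ 58,949.6346.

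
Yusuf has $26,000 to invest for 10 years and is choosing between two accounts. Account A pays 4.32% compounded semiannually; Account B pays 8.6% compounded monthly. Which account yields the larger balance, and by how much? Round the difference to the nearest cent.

A: (1 + 0.0216)^20 ≈ 1.5332666346, so 26,000 × 1.5332666346 ≈ 39,864.9325.
B: (1 + 0.086/12)^120 ≈ 2.3559239316, so 26,000 × 2.3559239316 ≈ 61,254.0222.
Difference ≈ 21,389.0897 in favor of B.

Account B, by $21,389.09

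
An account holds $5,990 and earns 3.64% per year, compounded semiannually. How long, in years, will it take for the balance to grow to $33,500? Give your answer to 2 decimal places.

47.72 years

We need (1 + 0.0182)^(2t) = 5.5927, so 2t = ln 5.5927 / ln 1.0182 ≈ 95.4435.
t ≈ 95.4435/2 = 47.7218 years.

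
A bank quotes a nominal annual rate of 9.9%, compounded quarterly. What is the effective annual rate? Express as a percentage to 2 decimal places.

One year is 4 periods at 0.02475 each: (1 + 0.02475)^4 ≈ 1.102736.
EAR = 1.102736 − 1 ≈ 10.27364%.

10.27%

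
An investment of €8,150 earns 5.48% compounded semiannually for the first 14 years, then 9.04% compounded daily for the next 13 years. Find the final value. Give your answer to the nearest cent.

Phase 1: 8,150·(1 + 0.0274)^28 ≈ 17,372.6203.
Phase 2: 17,372.6203·(1 + 0.0904/365)^4745 ≈ 56,258.0934.

€56,258.09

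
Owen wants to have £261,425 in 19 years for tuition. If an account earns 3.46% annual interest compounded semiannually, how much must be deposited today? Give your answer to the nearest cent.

Growth factor = (1 + 0.0173)^38 ≈ 1.91895014127.
P = 261,425/1.91895014127 ≈ 136,233.3468.

£136,233.35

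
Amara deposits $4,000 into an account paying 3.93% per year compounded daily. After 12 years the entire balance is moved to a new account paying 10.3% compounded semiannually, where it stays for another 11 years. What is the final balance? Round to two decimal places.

Phase 1: 4,000·(1 + 0.0393/365)^4380 ≈ 6,410.0622.
Phase 2: 6,410.0622·(1 + 0.0515)^22 ≈ 19,349.3481.

$19,349.35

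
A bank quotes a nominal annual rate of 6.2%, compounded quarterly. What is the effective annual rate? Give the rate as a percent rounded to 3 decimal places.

6.346%

One year is 4 periods at 0.0155 each: (1 + 0.0155)^4 ≈ 1.063456.
EAR = 1.063456 − 1 ≈ 6.34565%.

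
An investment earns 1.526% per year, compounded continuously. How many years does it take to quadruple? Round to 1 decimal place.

90.8 years

e^(0.01526t) = 4, so 0.01526t = ln 4 ≈ 1.3863.
t ≈ 1.3863/0.01526 ≈ 90.8450.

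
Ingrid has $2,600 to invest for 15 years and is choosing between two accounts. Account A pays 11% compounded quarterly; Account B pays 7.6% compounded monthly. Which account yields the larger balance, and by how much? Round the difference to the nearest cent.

Account A, by $5,139.43

A: (1 + 0.0275)^60 ≈ 5.0922513606, so 2,600 × 5.0922513606 ≈ 13,239.8535.
B: (1 + 0.076/12)^180 ≈ 3.115548344, so 2,600 × 3.115548344 ≈ 8,100.4257.
Difference ≈ 5,139.4278 in favor of A.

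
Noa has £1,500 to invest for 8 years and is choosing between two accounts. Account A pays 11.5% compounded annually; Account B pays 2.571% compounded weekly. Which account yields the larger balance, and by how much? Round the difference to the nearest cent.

A: (1 + 0.115)^8 ≈ 2.388905328, so 1,500 × 2.388905328 ≈ 3,583.3580.
B: (1 + 0.02571/52)^416 ≈ 1.22829763, so 1,500 × 1.22829763 ≈ 1,842.4464.
Difference ≈ 1,740.9115 in favor of A.

Account A, by £1,740.91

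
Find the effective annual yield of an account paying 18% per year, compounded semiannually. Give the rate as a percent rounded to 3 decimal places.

18.810%

One year is 2 periods at 0.09 each: (1 + 0.09)^2 ≈ 1.1881.
EAR = 1.1881 − 1 ≈ 18.81000%.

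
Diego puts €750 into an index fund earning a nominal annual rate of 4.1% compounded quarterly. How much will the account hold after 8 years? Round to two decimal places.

Periodic rate = 4.1%/4 = 0.01025; periods = 4·8 = 32.
A = 750·(1 + 0.01025)^32 ≈ 750·1.385873185 ≈ 1,039.4049.

€1,039.40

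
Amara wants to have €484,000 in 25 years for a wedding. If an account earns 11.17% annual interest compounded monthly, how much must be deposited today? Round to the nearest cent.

Growth factor = (1 + 0.1117/12)^300 ≈ 16.1123060799.
P = 484,000/16.1123060799 ≈ 30,039.1513.

€30,039.15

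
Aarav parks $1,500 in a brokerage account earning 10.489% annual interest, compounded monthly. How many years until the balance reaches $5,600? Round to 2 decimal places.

12.61 years

(1 + 0.00874083)^(12t) = 5,600/1,500 = 3.7333.
12t·ln(1 + 0.00874083) = ln(3.7333); 12t = 1.3173/0.00870285 ≈ 151.3643.
t ≈ 12.6137 years.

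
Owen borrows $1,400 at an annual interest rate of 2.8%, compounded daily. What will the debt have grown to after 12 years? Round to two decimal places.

$1,959.05

Periodic rate = 2.8%/365 = 0.0000767123; periods = 365·12 = 4380.
A = 1,400·(1 + 0.028/365)^4380 ≈ 1,400·1.399320992 ≈ 1,959.0494.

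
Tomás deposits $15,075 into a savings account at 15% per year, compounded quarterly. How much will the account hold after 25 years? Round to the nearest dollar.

Growth factor = (1 + 0.0375)^100 ≈ 39.701831188.
A ≈ 15,075 × 39.701831188 ≈ 598,505.1052.

$598,505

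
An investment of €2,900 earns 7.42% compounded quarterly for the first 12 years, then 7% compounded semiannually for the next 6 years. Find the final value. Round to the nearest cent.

€10,588.52

Phase 1: 2,900·(1 + 0.01855)^48 ≈ 7,007.3038.
Phase 2: 7,007.3038·(1 + 0.035)^12 ≈ 10,588.5172.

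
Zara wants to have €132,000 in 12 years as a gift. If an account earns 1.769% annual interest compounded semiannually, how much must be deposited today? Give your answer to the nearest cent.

€106,853.13

Periodic rate = 1.769%/2 = 0.008845; 24 periods.
P = 132,000/(1 + 0.008845)^24 ≈ 132,000/1.23534056238 ≈ 106,853.1254.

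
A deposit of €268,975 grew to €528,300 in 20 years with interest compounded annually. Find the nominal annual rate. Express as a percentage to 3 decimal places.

3.433%

The 20-period growth factor is 528,300/268,975 = 1.96412.
r = 1.96412^(1/20) − 1 ≈ 0.0343284, i.e. 3.43284%.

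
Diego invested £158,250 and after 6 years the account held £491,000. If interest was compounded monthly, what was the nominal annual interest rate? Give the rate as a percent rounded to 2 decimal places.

19.02%

The 72-period growth factor is 491,000/158,250 = 3.10269.
r/12 = 3.10269^(1/72) − 1 ≈ 0.0158502, so r ≈ 12·0.0158502 = 19.02030%.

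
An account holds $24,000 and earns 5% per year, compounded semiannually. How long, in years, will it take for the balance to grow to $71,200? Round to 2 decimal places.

(1 + 0.025)^(2t) = 71,200/24,000 = 2.9667.
2t·ln(1 + 0.025) = ln(2.9667); 2t = 1.0874/0.0246926 ≈ 44.0390.
t ≈ 22.0195 years.

22.02 years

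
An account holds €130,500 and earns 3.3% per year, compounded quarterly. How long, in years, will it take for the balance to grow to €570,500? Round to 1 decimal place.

44.9 years

We need (1 + 0.00825)^(4t) = 4.3716, so 4t = ln 4.3716 / ln 1.00825 ≈ 179.5414.
t ≈ 179.5414/4 = 44.8854 years.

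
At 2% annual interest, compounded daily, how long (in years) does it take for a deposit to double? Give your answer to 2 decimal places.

(1 + 0.0000547945)^(365t) = 2.
365t = ln 2 / ln(1 + 0.0000547945) ≈ 0.69315/5.4793e-05 ≈ 12650.2826.
t ≈ 34.6583.

34.66 years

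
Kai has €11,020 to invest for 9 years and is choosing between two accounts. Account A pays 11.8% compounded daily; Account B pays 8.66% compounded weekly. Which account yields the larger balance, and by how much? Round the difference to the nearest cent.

Account A, by €7,856.18

A: (1 + 0.118/365)^3285 ≈ 2.8916531744, so 11,020 × 2.8916531744 ≈ 31,866.0180.
B: (1 + 0.0866/52)^468 ≈ 2.1787508746, so 11,020 × 2.1787508746 ≈ 24,009.8346.
Difference ≈ 7,856.1833 in favor of A.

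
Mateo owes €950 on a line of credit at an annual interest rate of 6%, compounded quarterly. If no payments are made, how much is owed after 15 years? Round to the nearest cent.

Periodic rate = 6%/4 = 0.015; periods = 4·15 = 60.
A = 950·(1 + 0.015)^60 ≈ 950·2.443219776 ≈ 2,321.0588.

€2,321.06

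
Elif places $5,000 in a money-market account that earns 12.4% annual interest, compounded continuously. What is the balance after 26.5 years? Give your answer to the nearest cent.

$133,678.53

A = P·e^(rt) = 5,000·e^(0.124·26.5) = 5,000·e^3.286.
e^3.286 ≈ 26.7357066581, so A ≈ 133,678.5333.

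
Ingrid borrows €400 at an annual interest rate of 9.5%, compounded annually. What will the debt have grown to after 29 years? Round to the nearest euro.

Growth factor = (1 + 0.095)^29 ≈ 13.89982896.
A ≈ 400 × 13.89982896 ≈ 5,559.9316.

€5,560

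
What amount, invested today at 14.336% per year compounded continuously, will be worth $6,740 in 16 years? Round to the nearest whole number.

$680

P = A·e^(−rt) = 6,740·e^(−2.29376).
e^(−2.29376) ≈ 0.1008864149, so P ≈ 679.9744.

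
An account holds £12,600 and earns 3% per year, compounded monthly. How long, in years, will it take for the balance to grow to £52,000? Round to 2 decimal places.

47.31 years

(1 + 0.0025)^(12t) = 52,000/12,600 = 4.127.
12t·ln(1 + 0.0025) = ln(4.127); 12t = 1.4175/0.00249688 ≈ 567.7272.
t ≈ 47.3106 years.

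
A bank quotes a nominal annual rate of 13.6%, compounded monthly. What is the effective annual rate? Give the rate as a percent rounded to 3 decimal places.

14.481%

One year is 12 periods at 0.0113333 each: (1 + 0.0113333)^12 ≈ 1.144806.
EAR = 1.144806 − 1 ≈ 14.48059%.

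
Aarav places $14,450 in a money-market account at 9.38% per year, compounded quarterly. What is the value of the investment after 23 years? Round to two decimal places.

Periodic rate = 9.38%/4 = 0.02345; periods = 4·23 = 92.
A = 14,450·(1 + 0.02345)^92 ≈ 14,450·8.43587218329 ≈ 121,898.3530.

$121,898.35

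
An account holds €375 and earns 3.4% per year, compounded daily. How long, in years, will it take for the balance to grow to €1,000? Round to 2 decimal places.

28.85 years

We need (1 + 0.0000931507)^(365t) = 2.6667, so 365t = ln 2.6667 / ln 1.000093 ≈ 10529.9809.
t ≈ 10529.9809/365 = 28.8493 years.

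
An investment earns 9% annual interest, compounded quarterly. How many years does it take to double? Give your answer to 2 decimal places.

(1 + 0.0225)^(4t) = 2.
4t = ln 2 / ln(1 + 0.0225) ≈ 0.69315/0.0222506 ≈ 31.1518.
t ≈ 7.7880.

7.79 years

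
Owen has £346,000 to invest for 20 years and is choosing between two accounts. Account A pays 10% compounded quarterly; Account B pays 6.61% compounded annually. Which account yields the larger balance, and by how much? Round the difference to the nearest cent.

A: (1 + 0.025)^80 ≈ 7.209567816229, so 346,000 × 7.209567816229 ≈ 2,494,510.4644.
B: (1 + 0.0661)^20 ≈ 3.597152641115, so 346,000 × 3.597152641115 ≈ 1,244,614.8138.
Difference ≈ 1,249,895.6506 in favor of A.

Account A, by £1,249,895.65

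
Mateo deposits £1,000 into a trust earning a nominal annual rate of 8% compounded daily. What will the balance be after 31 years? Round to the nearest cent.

£11,938.02

Growth factor = (1 + 0.08/365)^11315 ≈ 11.938019926.
A ≈ 1,000 × 11.938019926 ≈ 11,938.0199.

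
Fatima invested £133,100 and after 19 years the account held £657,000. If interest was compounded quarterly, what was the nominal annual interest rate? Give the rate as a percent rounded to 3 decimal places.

8.492%

The 76-period growth factor is 657,000/133,100 = 4.93614.
r/4 = 4.93614^(1/76) − 1 ≈ 0.0212299, so r ≈ 4·0.0212299 = 8.49196%.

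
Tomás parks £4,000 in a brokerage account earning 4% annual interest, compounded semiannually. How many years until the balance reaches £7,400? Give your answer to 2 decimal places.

We need (1 + 0.02)^(2t) = 1.85, so 2t = ln 1.85 / ln 1.02 ≈ 31.0659.
t ≈ 31.0659/2 = 15.5329 years.

15.53 years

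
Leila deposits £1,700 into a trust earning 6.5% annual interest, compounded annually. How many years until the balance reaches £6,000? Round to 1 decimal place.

20.0 years

We need (1 + 0.065)^t = 3.5294, so t = ln 3.5294 / ln 1.065 ≈ 20.0260.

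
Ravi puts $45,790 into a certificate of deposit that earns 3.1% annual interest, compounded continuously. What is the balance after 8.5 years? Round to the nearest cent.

A = P·e^(rt) = 45,790·e^(0.031·8.5) = 45,790·e^0.2635.
e^0.2635 ≈ 1.3014772949, so A ≈ 59,594.6453.

$59,594.65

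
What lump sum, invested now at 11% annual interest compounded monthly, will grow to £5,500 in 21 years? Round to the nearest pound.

£552

Periodic rate = 11%/12 = 0.00916667; 252 periods.
P = 5,500/(1 + 0.11/12)^252 ≈ 5,500/9.968964927 ≈ 551.7122.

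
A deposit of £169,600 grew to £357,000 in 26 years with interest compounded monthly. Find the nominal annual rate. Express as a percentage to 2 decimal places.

2.87%

(1 + r/12)^312 = 357,000/169,600 = 2.10495.
1 + r/12 = 2.10495^(1/312) ≈ 1.002388, so r/12 ≈ 0.0023884.
r ≈ 12·0.0023884 = 2.86608%.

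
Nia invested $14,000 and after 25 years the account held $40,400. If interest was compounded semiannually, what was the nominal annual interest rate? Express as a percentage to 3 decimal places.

The 50-period growth factor is 40,400/14,000 = 2.88571.
r/2 = 2.88571^(1/50) − 1 ≈ 0.0214217, so r ≈ 2·0.0214217 = 4.28433%.

4.284%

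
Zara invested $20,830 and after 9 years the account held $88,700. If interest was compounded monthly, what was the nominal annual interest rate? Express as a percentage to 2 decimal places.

(1 + r/12)^108 = 88,700/20,830 = 4.25828.
1 + r/12 = 4.25828^(1/108) ≈ 1.013506, so r/12 ≈ 0.0135058.
r ≈ 12·0.0135058 = 16.20698%.

16.21%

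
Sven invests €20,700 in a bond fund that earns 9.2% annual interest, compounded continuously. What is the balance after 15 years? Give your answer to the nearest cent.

A = P·e^(rt) = 20,700·e^(0.092·15) = 20,700·e^1.38.
e^1.38 ≈ 3.9749016275, so A ≈ 82,280.4637.

€82,280.46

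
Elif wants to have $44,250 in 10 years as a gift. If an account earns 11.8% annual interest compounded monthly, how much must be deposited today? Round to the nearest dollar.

$13,676

Periodic rate = 11.8%/12 = 0.00983333; 120 periods.
P = 44,250/(1 + 0.118/12)^120 ≈ 44,250/3.2356702327 ≈ 13,675.6829.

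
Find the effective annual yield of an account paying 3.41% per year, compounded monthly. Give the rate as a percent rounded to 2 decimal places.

3.46%

EAR = (1 + 3.41%/12)^12 − 1 = (1 + 0.00284167)^12 − 1.
(1 + 0.00284167)^12 ≈ 1.034638, so EAR ≈ 3.46380%.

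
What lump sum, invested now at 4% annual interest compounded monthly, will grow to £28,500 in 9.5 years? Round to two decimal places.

Growth factor = (1 + 0.04/12)^114 ≈ 1.4613608207.
P = 28,500/1.4613608207 ≈ 19,502.3704.

£19,502.37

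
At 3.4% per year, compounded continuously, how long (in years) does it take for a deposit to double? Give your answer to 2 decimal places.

20.39 years

e^(0.034t) = 2, so 0.034t = ln 2 ≈ 0.69315.
t ≈ 0.69315/0.034 ≈ 20.3867.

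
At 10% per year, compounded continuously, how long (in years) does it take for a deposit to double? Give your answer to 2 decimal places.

e^(0.1t) = 2, so 0.1t = ln 2 ≈ 0.69315.
t ≈ 0.69315/0.1 ≈ 6.9315.

6.93 years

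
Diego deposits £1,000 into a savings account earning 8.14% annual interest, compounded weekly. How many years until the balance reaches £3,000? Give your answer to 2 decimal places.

We need (1 + 0.00156538)^(52t) = 3, so 52t = ln 3 / ln 1.001565 ≈ 702.3654.
t ≈ 702.3654/52 = 13.5070 years.

13.51 years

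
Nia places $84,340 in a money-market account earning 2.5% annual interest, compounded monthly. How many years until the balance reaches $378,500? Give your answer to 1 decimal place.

(1 + 0.00208333)^(12t) = 378,500/84,340 = 4.4878.
12t·ln(1 + 0.00208333) = ln(4.4878); 12t = 1.5014/0.00208117 ≈ 721.4031.
t ≈ 60.1169 years.

60.1 years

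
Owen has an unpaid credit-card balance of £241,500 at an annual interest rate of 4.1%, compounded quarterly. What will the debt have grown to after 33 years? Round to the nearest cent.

£927,954.19

Growth factor = (1 + 0.01025)^132 ≈ 3.84246042422.
A ≈ 241,500 × 3.84246042422 ≈ 927,954.1924.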